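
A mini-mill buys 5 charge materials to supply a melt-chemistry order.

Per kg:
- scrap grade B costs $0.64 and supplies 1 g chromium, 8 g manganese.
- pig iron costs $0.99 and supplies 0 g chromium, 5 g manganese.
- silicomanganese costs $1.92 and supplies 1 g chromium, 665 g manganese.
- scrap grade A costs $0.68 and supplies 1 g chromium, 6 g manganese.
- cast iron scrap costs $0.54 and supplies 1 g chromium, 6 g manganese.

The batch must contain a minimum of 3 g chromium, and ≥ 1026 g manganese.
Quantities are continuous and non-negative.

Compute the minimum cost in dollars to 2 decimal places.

Set it up as a linear program. Let x1 = kg of scrap grade B, x2 = kg of pig iron, x3 = kg of silicomanganese, x4 = kg of scrap grade A, x5 = kg of cast iron scrap.
Minimize 0.64x1 + 0.99x2 + 1.92x3 + 0.68x4 + 0.54x5 s.t.:
  1x1 + 1x3 + 1x4 + 1x5 ≥ 3   (chromium)
  8x1 + 5x2 + 665x3 + 6x4 + 6x5 ≥ 1026   (manganese)
  x1, x2, x3, x4, x5 ≥ 0.
The minimum-cost mix takes nothing from scrap grade B, pig iron, scrap grade A — only silicomanganese, cast iron scrap. Binding constraints: chromium and manganese.
So silicomanganese = 1.53 kg, cast iron scrap = 1.47 kg.
Total cost: 1.92·1.53 + 0.54·1.47 = 3.7314.

$3.73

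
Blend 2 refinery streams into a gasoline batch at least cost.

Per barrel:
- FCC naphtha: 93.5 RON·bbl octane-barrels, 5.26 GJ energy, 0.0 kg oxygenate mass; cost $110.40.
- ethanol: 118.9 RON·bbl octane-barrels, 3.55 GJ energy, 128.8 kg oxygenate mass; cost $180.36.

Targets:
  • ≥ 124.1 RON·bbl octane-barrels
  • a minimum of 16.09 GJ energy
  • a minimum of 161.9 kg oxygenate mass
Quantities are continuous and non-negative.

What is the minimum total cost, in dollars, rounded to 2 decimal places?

$470.76

This is a linear program. Let x1 = barrels of FCC naphtha, x2 = barrels of ethanol.
min 110.4x1 + 180.36x2 s.t.:
  93.5x1 + 118.9x2 ≥ 124.1   (octane-barrels)
  5.26x1 + 3.55x2 ≥ 16.09   (energy)
  128.8x2 ≥ 161.9   (oxygenate mass)
  x1, x2 ≥ 0.
Both inputs are positive at the optimum. There the energy and oxygenate mass constraints are tight.
Solving gives x1 = 2.2106, x2 = 1.257.
Objective = 110.4·2.2106 + 180.36·1.257 = 470.7628.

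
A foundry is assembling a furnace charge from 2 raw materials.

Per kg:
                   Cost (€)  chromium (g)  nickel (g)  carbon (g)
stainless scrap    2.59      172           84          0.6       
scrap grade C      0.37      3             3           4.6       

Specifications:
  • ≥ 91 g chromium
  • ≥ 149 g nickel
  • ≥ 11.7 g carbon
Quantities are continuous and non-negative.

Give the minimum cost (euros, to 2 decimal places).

€5.24

Treat it as an LP. Let x1 = kg of stainless scrap, x2 = kg of scrap grade C.
min 2.59x1 + 0.37x2 subject to:
  172x1 + 3x2 ≥ 91   (chromium)
  84x1 + 3x2 ≥ 149   (nickel)
  0.6x1 + 4.6x2 ≥ 11.7   (carbon)
  x1, x2 ≥ 0.
Both inputs are positive at the optimum. Binding constraints: nickel and carbon.
Solving gives x1 = 1.691, x2 = 2.323.
Hence cost = 2.59·1.691 + 0.37·2.323 = €5.2392.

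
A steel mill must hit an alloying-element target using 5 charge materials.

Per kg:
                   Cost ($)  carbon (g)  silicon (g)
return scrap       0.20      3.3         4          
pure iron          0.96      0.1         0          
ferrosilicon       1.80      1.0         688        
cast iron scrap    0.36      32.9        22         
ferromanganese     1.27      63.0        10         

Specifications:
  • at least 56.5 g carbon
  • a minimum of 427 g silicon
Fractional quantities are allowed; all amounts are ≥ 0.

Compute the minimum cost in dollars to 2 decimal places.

$1.63

Let x1 = kg of return scrap, x2 = kg of pure iron, x3 = kg of ferrosilicon, x4 = kg of cast iron scrap, x5 = kg of ferromanganese.
Minimise 0.2x1 + 0.96x2 + 1.8x3 + 0.36x4 + 1.27x5 subject to:
  3.3x1 + 0.1x2 + 1x3 + 32.9x4 + 63x5 ≥ 56.5   (carbon)
  4x1 + 688x3 + 22x4 + 10x5 ≥ 427   (silicon)
  x1, x2, x3, x4, x5 ≥ 0.
The cheapest feasible vertex uses only ferrosilicon, cast iron scrap; return scrap, pure iron, ferromanganese are not used. There the carbon and silicon constraints are tight.
So ferrosilicon = 0.5663 kg, cast iron scrap = 1.7 kg.
Objective = 1.8·0.5663 + 0.36·1.7 = 1.6313.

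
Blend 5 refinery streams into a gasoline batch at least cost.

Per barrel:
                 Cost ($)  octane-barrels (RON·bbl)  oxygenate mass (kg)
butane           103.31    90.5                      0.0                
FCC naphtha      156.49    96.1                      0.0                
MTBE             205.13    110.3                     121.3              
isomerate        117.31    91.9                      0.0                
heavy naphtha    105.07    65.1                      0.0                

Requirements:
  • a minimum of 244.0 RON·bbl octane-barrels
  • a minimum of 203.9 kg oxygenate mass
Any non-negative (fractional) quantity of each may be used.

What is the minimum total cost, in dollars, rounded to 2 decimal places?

$411.70

Let x1 = barrels of butane, x2 = barrels of FCC naphtha, x3 = barrels of MTBE, x4 = barrels of isomerate, x5 = barrels of heavy naphtha.
Minimize 103.31x1 + 156.49x2 + 205.13x3 + 117.31x4 + 105.07x5 subject to:
  90.5x1 + 96.1x2 + 110.3x3 + 91.9x4 + 65.1x5 ≥ 244   (octane-barrels)
  121.3x3 ≥ 203.9   (oxygenate mass)
  x1, x2, x3, x4, x5 ≥ 0.
At the optimum only butane, MTBE are positive (FCC naphtha, isomerate, heavy naphtha = 0). The octane-barrels and oxygenate mass requirements are met with equality.
Optimal quantities: butane = 0.647409 barrels, MTBE = 1.68096 barrels.
Total cost: 103.31·0.647409 + 205.13·1.68096 = 411.6991.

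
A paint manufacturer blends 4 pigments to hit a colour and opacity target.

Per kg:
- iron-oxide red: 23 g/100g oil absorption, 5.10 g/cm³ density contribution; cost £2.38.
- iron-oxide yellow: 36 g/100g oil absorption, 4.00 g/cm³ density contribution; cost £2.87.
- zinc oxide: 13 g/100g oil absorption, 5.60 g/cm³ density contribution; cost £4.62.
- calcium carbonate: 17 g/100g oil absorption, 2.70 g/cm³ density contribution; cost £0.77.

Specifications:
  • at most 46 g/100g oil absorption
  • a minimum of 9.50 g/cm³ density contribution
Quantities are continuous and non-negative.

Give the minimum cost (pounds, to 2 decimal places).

£4.11

Set it up as a linear program. Let x1 = kg of iron-oxide red, x2 = kg of iron-oxide yellow, x3 = kg of zinc oxide, x4 = kg of calcium carbonate.
Minimise 2.38x1 + 2.87x2 + 4.62x3 + 0.77x4 with:
  23x1 + 36x2 + 13x3 + 17x4 ≤ 46   (oil absorption)
  5.1x1 + 4x2 + 5.6x3 + 2.7x4 ≥ 9.5   (density contribution)
  x1, x2, x3, x4 ≥ 0.
The minimum-cost mix takes nothing from iron-oxide yellow, zinc oxide — only iron-oxide red, calcium carbonate. Binding constraints: oil absorption and density contribution.
So iron-oxide red = 1.516 kg, calcium carbonate = 0.6545 kg.
Cost = 2.38·1.516 + 0.77·0.6545 = 4.1120.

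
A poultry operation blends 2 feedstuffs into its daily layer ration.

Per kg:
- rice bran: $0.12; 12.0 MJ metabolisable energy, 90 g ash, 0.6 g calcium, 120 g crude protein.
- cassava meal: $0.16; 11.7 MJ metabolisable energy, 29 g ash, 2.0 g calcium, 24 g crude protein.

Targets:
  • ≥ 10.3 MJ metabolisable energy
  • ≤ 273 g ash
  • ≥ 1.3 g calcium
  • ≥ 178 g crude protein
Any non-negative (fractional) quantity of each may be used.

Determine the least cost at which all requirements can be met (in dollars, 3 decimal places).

Set it up as a linear program. Let x1 = kg of rice bran, x2 = kg of cassava meal.
Minimise 0.12x1 + 0.16x2 s.t.:
  12x1 + 11.7x2 ≥ 10.3   (metabolisable energy)
  90x1 + 29x2 ≤ 273   (ash)
  0.6x1 + 2x2 ≥ 1.3   (calcium)
  120x1 + 24x2 ≥ 178   (crude protein)
  x1, x2 ≥ 0.
Both inputs are positive at the optimum. There the calcium and crude protein constraints are tight.
Optimal quantities: rice bran = 1.44 kg, cassava meal = 0.2181 kg.
Objective = 0.12·1.44 + 0.16·0.2181 = 0.20770.

$0.208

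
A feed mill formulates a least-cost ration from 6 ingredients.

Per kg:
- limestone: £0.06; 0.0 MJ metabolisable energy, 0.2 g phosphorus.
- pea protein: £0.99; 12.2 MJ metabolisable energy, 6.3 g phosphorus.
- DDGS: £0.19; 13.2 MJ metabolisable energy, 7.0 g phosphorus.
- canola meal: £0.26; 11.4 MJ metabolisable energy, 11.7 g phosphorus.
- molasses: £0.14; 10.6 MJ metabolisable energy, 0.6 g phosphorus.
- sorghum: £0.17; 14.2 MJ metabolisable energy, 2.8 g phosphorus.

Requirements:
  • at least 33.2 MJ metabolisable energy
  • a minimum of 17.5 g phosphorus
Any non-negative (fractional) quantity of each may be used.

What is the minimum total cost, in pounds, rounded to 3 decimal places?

£0.477

Set it up as a linear program. Let x1 = kg of limestone, x2 = kg of pea protein, x3 = kg of DDGS, x4 = kg of canola meal, x5 = kg of molasses, x6 = kg of sorghum.
min 0.06x1 + 0.99x2 + 0.19x3 + 0.26x4 + 0.14x5 + 0.17x6 s.t.:
  12.2x2 + 13.2x3 + 11.4x4 + 10.6x5 + 14.2x6 ≥ 33.2   (metabolisable energy)
  0.2x1 + 6.3x2 + 7x3 + 11.7x4 + 0.6x5 + 2.8x6 ≥ 17.5   (phosphorus)
  x1, x2, x3, x4, x5, x6 ≥ 0.
At the optimum only DDGS, sorghum are positive (limestone, pea protein, canola meal, molasses = 0). Binding constraints: metabolisable energy and phosphorus.
Solving gives x3 = 2.491, x6 = 0.02242.
Hence cost = 0.19·2.491 + 0.17·0.02242 = £0.47710.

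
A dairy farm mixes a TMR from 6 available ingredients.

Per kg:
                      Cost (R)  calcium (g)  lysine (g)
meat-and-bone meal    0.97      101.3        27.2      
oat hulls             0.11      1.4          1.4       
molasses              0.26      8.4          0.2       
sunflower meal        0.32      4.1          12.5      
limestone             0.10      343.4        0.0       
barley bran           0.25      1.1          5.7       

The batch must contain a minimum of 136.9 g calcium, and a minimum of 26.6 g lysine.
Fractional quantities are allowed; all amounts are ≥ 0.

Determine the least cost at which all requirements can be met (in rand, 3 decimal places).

R0.718

Let x1 = kg of meat-and-bone meal, x2 = kg of oat hulls, x3 = kg of molasses, x4 = kg of sunflower meal, x5 = kg of limestone, x6 = kg of barley bran.
Minimize 0.97x1 + 0.11x2 + 0.26x3 + 0.32x4 + 0.1x5 + 0.25x6 s.t.:
  101.3x1 + 1.4x2 + 8.4x3 + 4.1x4 + 343.4x5 + 1.1x6 ≥ 136.9   (calcium)
  27.2x1 + 1.4x2 + 0.2x3 + 12.5x4 + 5.7x6 ≥ 26.6   (lysine)
  x1, x2, x3, x4, x5, x6 ≥ 0.
At the optimum only sunflower meal, limestone are positive (meat-and-bone meal, oat hulls, molasses, barley bran = 0). The calcium and lysine requirements are met with equality.
Solving gives x4 = 2.128, x5 = 0.3733.
Total cost: 0.32·2.128 + 0.1·0.3733 = 0.71829.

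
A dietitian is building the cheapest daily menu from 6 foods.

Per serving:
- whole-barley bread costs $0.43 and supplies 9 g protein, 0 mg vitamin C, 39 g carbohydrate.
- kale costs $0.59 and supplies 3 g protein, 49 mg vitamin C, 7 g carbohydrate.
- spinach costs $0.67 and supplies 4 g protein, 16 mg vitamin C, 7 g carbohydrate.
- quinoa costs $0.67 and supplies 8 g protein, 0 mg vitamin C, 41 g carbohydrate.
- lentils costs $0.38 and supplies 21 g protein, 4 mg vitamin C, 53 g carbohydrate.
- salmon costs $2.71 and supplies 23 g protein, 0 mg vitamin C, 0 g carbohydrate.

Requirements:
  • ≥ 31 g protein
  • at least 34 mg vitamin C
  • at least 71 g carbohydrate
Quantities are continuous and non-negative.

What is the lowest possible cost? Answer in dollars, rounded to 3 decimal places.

Treat it as an LP. Let x1 = servings of whole-barley bread, x2 = servings of kale, x3 = servings of spinach, x4 = servings of quinoa, x5 = servings of lentils, x6 = servings of salmon.
Minimize 0.43x1 + 0.59x2 + 0.67x3 + 0.67x4 + 0.38x5 + 2.71x6 s.t.:
  9x1 + 3x2 + 4x3 + 8x4 + 21x5 + 23x6 ≥ 31   (protein)
  49x2 + 16x3 + 4x5 ≥ 34   (vitamin C)
  39x1 + 7x2 + 7x3 + 41x4 + 53x5 ≥ 71   (carbohydrate)
  x1, x2, x3, x4, x5, x6 ≥ 0.
The optimal basis is {kale, lentils}; whole-barley bread, spinach, quinoa, salmon drop out. Binding constraints: protein and vitamin C.
That vertex is x2 = 0.5801, x5 = 1.393.
Hence cost = 0.59·0.5801 + 0.38·1.393 = $0.87160.

$0.872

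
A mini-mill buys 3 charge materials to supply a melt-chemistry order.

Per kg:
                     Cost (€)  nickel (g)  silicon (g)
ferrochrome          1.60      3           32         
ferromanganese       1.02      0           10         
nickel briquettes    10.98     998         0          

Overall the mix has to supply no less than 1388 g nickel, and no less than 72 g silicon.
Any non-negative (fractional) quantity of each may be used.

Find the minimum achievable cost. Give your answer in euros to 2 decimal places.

€18.80

Let x1 = kg of ferrochrome, x2 = kg of ferromanganese, x3 = kg of nickel briquettes.
min 1.6x1 + 1.02x2 + 10.98x3 subject to:
  3x1 + 998x3 ≥ 1388   (nickel)
  32x1 + 10x2 ≥ 72   (silicon)
  x1, x2, x3 ≥ 0.
The optimal basis is {ferrochrome, nickel briquettes}; ferromanganese drops out. The nickel and silicon requirements are met with equality.
So ferrochrome = 2.25 kg, nickel briquettes = 1.384 kg.
Total cost: 1.6·2.25 + 10.98·1.384 = 18.7963.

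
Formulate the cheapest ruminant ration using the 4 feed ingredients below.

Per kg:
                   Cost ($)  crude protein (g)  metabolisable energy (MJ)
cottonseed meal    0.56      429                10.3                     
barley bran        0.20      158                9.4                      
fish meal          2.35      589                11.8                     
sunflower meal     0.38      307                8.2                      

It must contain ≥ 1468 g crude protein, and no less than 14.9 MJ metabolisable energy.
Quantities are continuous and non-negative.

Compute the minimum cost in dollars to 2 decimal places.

Treat it as an LP. Let x1 = kg of cottonseed meal, x2 = kg of barley bran, x3 = kg of fish meal, x4 = kg of sunflower meal.
Minimize 0.56x1 + 0.2x2 + 2.35x3 + 0.38x4 subject to:
  429x1 + 158x2 + 589x3 + 307x4 ≥ 1468   (crude protein)
  10.3x1 + 9.4x2 + 11.8x3 + 8.2x4 ≥ 14.9   (metabolisable energy)
  x1, x2, x3, x4 ≥ 0.
The cheapest feasible vertex uses only sunflower meal; cottonseed meal, barley bran, fish meal are not used. Binding constraint: crude protein.
Solving gives x4 = 4.782.
Objective = 0.38·4.782 = 1.8172.

$1.82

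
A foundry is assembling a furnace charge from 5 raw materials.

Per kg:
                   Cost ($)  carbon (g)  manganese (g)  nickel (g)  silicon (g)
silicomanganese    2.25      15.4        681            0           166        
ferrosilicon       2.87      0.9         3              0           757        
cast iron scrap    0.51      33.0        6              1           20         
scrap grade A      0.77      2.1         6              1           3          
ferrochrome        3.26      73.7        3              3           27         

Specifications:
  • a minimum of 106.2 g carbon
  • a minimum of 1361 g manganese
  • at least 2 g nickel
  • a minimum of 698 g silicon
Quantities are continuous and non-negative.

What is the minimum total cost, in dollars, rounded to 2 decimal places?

Let x1 = kg of silicomanganese, x2 = kg of ferrosilicon, x3 = kg of cast iron scrap, x4 = kg of scrap grade A, x5 = kg of ferrochrome.
min 2.25x1 + 2.87x2 + 0.51x3 + 0.77x4 + 3.26x5 with:
  15.4x1 + 0.9x2 + 33x3 + 2.1x4 + 73.7x5 ≥ 106.2   (carbon)
  681x1 + 3x2 + 6x3 + 6x4 + 3x5 ≥ 1361   (manganese)
  1x3 + 1x4 + 3x5 ≥ 2   (nickel)
  166x1 + 757x2 + 20x3 + 3x4 + 27x5 ≥ 698   (silicon)
  x1, x2, x3, x4, x5 ≥ 0.
The optimal basis is {silicomanganese, ferrosilicon, cast iron scrap}; scrap grade A, ferrochrome drop out. There the carbon, manganese, silicon constraints are tight.
Solving gives x1 = 1.977, x2 = 0.4283, x3 = 2.284.
Cost = 2.25·1.977 + 2.87·0.4283 + 0.51·2.284 = 6.8423.

$6.84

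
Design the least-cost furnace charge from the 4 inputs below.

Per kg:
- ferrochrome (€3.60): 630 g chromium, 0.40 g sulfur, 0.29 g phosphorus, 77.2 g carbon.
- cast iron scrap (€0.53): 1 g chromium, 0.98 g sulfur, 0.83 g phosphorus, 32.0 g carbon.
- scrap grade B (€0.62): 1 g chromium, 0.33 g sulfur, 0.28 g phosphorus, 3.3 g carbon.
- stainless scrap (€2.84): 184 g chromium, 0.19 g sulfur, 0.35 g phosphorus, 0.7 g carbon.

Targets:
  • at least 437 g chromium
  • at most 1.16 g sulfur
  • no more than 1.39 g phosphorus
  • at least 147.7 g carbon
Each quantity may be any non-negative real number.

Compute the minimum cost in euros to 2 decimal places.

€6.42

Treat it as an LP. Let x1 = kg of ferrochrome, x2 = kg of cast iron scrap, x3 = kg of scrap grade B, x4 = kg of stainless scrap.
Minimise 3.6x1 + 0.53x2 + 0.62x3 + 2.84x4 s.t.:
  630x1 + 1x2 + 1x3 + 184x4 ≥ 437   (chromium)
  0.4x1 + 0.98x2 + 0.33x3 + 0.19x4 ≤ 1.16   (sulfur)
  0.29x1 + 0.83x2 + 0.28x3 + 0.35x4 ≤ 1.39   (phosphorus)
  77.2x1 + 32x2 + 3.3x3 + 0.7x4 ≥ 147.7   (carbon)
  x1, x2, x3, x4 ≥ 0.
The cheapest feasible vertex uses only ferrochrome, cast iron scrap; scrap grade B, stainless scrap are not used. Binding constraints: sulfur and carbon.
So ferrochrome = 1.712 kg, cast iron scrap = 0.4848 kg.
Total cost: 3.6·1.712 + 0.53·0.4848 = 6.4201.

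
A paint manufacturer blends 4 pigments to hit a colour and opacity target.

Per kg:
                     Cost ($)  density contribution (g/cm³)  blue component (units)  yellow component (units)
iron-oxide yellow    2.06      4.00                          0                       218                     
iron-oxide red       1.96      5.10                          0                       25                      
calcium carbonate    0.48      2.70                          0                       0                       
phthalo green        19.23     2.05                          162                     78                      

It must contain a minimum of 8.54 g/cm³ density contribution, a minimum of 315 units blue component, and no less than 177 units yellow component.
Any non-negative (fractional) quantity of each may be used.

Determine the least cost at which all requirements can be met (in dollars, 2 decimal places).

Let x1 = kg of iron-oxide yellow, x2 = kg of iron-oxide red, x3 = kg of calcium carbonate, x4 = kg of phthalo green.
Minimise 2.06x1 + 1.96x2 + 0.48x3 + 19.23x4 subject to:
  4x1 + 5.1x2 + 2.7x3 + 2.05x4 ≥ 8.54   (density contribution)
  162x4 ≥ 315   (blue component)
  218x1 + 25x2 + 78x4 ≥ 177   (yellow component)
  x1, x2, x3, x4 ≥ 0.
The minimum-cost mix takes nothing from iron-oxide red — only iron-oxide yellow, calcium carbonate, phthalo green. Binding constraints: density contribution, blue component, yellow component.
That vertex is x1 = 0.11621, x3 = 1.5145, x4 = 1.9444.
Objective = 2.06·0.11621 + 0.48·1.5145 + 19.23·1.9444 = 38.3572.

$38.36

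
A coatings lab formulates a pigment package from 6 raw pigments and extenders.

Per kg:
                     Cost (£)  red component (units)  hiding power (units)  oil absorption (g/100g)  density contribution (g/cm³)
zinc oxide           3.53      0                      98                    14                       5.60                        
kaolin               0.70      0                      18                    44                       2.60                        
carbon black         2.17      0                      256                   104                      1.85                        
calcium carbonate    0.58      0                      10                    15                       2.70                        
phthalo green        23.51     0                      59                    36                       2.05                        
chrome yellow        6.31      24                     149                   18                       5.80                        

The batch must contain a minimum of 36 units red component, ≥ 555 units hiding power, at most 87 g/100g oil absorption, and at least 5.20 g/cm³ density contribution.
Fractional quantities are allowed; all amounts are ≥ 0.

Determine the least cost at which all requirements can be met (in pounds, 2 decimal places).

Treat it as an LP. Let x1 = kg of zinc oxide, x2 = kg of kaolin, x3 = kg of carbon black, x4 = kg of calcium carbonate, x5 = kg of phthalo green, x6 = kg of chrome yellow.
min 3.53x1 + 0.7x2 + 2.17x3 + 0.58x4 + 23.51x5 + 6.31x6 s.t.:
  24x6 ≥ 36   (red component)
  98x1 + 18x2 + 256x3 + 10x4 + 59x5 + 149x6 ≥ 555   (hiding power)
  14x1 + 44x2 + 104x3 + 15x4 + 36x5 + 18x6 ≤ 87   (oil absorption)
  5.6x1 + 2.6x2 + 1.85x3 + 2.7x4 + 2.05x5 + 5.8x6 ≥ 5.2   (density contribution)
  x1, x2, x3, x4, x5, x6 ≥ 0.
At the optimum only zinc oxide, carbon black, chrome yellow are positive (kaolin, calcium carbonate, phthalo green = 0). There the red component, hiding power, oil absorption constraints are tight.
Solving gives x1 = 2.893, x3 = 0.1875, x6 = 1.5.
Hence cost = 3.53·2.893 + 2.17·0.1875 + 6.31·1.5 = £20.0842.

£20.08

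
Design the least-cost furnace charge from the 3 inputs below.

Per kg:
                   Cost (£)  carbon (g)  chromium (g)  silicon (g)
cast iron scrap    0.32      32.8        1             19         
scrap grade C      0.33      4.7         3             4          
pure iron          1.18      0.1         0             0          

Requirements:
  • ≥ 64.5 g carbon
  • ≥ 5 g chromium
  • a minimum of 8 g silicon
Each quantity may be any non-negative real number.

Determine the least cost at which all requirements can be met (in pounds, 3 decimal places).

Treat it as an LP. Let x1 = kg of cast iron scrap, x2 = kg of scrap grade C, x3 = kg of pure iron.
min 0.32x1 + 0.33x2 + 1.18x3 s.t.:
  32.8x1 + 4.7x2 + 0.1x3 ≥ 64.5   (carbon)
  1x1 + 3x2 ≥ 5   (chromium)
  19x1 + 4x2 ≥ 8   (silicon)
  x1, x2, x3 ≥ 0.
At the optimum only cast iron scrap, scrap grade C are positive (pure iron = 0). The carbon and chromium requirements are met with equality.
Solving gives x1 = 1.814, x2 = 1.062.
Objective = 0.32·1.814 + 0.33·1.062 = 0.93094.

£0.931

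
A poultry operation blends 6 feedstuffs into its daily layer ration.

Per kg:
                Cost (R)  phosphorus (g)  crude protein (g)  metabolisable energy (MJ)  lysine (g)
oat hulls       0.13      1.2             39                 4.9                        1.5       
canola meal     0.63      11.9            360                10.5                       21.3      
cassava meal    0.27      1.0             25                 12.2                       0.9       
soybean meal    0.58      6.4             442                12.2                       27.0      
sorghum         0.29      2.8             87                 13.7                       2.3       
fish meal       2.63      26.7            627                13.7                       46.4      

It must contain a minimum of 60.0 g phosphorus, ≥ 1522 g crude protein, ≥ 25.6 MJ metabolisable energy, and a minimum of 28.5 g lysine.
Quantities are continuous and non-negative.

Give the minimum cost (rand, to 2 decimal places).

R3.18

Set it up as a linear program. Let x1 = kg of oat hulls, x2 = kg of canola meal, x3 = kg of cassava meal, x4 = kg of soybean meal, x5 = kg of sorghum, x6 = kg of fish meal.
min 0.13x1 + 0.63x2 + 0.27x3 + 0.58x4 + 0.29x5 + 2.63x6 s.t.:
  1.2x1 + 11.9x2 + 1x3 + 6.4x4 + 2.8x5 + 26.7x6 ≥ 60   (phosphorus)
  39x1 + 360x2 + 25x3 + 442x4 + 87x5 + 627x6 ≥ 1522   (crude protein)
  4.9x1 + 10.5x2 + 12.2x3 + 12.2x4 + 13.7x5 + 13.7x6 ≥ 25.6   (metabolisable energy)
  1.5x1 + 21.3x2 + 0.9x3 + 27x4 + 2.3x5 + 46.4x6 ≥ 28.5   (lysine)
  x1, x2, x3, x4, x5, x6 ≥ 0.
At the optimum only canola meal is positive (oat hulls, cassava meal, soybean meal, sorghum, fish meal = 0). There the phosphorus constraint is tight.
Optimal quantities: canola meal = 5.042 kg.
Objective = 0.63·5.042 = 3.1765.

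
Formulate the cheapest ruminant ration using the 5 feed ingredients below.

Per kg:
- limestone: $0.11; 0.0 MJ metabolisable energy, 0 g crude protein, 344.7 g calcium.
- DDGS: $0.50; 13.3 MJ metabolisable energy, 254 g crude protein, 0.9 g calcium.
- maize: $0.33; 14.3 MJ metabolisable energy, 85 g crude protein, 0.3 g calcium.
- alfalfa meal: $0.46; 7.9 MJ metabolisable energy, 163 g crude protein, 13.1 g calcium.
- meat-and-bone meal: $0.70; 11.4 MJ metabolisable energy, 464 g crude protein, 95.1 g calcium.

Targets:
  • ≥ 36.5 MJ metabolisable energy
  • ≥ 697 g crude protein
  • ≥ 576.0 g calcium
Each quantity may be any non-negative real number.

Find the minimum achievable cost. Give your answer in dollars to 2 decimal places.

$1.52

Set it up as a linear program. Let x1 = kg of limestone, x2 = kg of DDGS, x3 = kg of maize, x4 = kg of alfalfa meal, x5 = kg of meat-and-bone meal.
Minimize 0.11x1 + 0.5x2 + 0.33x3 + 0.46x4 + 0.7x5 with:
  13.3x2 + 14.3x3 + 7.9x4 + 11.4x5 ≥ 36.5   (metabolisable energy)
  254x2 + 85x3 + 163x4 + 464x5 ≥ 697   (crude protein)
  344.7x1 + 0.9x2 + 0.3x3 + 13.1x4 + 95.1x5 ≥ 576   (calcium)
  x1, x2, x3, x4, x5 ≥ 0.
At the optimum only limestone, maize, meat-and-bone meal are positive (DDGS, alfalfa meal = 0). The metabolisable energy, crude protein, calcium requirements are met with equality.
So limestone = 1.335 kg, maize = 1.587 kg, meat-and-bone meal = 1.211 kg.
Hence cost = 0.11·1.335 + 0.33·1.587 + 0.7·1.211 = $1.5183.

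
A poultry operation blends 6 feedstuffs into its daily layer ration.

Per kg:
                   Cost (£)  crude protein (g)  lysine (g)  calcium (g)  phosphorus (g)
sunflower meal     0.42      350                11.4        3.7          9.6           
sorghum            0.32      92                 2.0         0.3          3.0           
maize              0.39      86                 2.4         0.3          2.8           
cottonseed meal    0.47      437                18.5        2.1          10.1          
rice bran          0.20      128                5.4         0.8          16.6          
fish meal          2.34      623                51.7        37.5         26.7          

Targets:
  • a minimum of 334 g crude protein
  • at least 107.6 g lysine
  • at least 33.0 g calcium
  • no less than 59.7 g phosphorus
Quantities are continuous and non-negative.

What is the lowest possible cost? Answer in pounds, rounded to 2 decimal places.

£3.42

Let x1 = kg of sunflower meal, x2 = kg of sorghum, x3 = kg of maize, x4 = kg of cottonseed meal, x5 = kg of rice bran, x6 = kg of fish meal.
Minimise 0.42x1 + 0.32x2 + 0.39x3 + 0.47x4 + 0.2x5 + 2.34x6 with:
  350x1 + 92x2 + 86x3 + 437x4 + 128x5 + 623x6 ≥ 334   (crude protein)
  11.4x1 + 2x2 + 2.4x3 + 18.5x4 + 5.4x5 + 51.7x6 ≥ 107.6   (lysine)
  3.7x1 + 0.3x2 + 0.3x3 + 2.1x4 + 0.8x5 + 37.5x6 ≥ 33   (calcium)
  9.6x1 + 3x2 + 2.8x3 + 10.1x4 + 16.6x5 + 26.7x6 ≥ 59.7   (phosphorus)
  x1, x2, x3, x4, x5, x6 ≥ 0.
The cheapest feasible vertex uses only cottonseed meal, rice bran, fish meal; sunflower meal, sorghum, maize are not used. There the lysine, calcium, phosphorus constraints are tight.
Solving gives x4 = 3.94, x5 = 0.1434, x6 = 0.6563.
Total cost: 0.47·3.94 + 0.2·0.1434 + 2.34·0.6563 = 3.4162.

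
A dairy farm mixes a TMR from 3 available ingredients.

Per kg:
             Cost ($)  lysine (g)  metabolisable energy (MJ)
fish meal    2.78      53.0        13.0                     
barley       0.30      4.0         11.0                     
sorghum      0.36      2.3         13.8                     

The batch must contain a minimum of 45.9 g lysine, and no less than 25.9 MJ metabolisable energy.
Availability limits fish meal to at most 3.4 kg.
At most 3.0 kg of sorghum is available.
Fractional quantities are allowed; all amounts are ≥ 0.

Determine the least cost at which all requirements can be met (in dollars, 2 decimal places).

Let x1 = kg of fish meal, x2 = kg of barley, x3 = kg of sorghum.
min 2.78x1 + 0.3x2 + 0.36x3 with:
  53x1 + 4x2 + 2.3x3 ≥ 45.9   (lysine)
  13x1 + 11x2 + 13.8x3 ≥ 25.9   (metabolisable energy)
  x1 ≤ 3.4
  x3 ≤ 3
  x1, x2, x3 ≥ 0.
The cheapest feasible vertex uses only fish meal, barley; sorghum is not used. Binding constraints: lysine and metabolisable energy.
So fish meal = 0.7557 kg, barley = 1.461 kg.
Hence cost = 2.78·0.7557 + 0.3·1.461 = $2.5391.

$2.54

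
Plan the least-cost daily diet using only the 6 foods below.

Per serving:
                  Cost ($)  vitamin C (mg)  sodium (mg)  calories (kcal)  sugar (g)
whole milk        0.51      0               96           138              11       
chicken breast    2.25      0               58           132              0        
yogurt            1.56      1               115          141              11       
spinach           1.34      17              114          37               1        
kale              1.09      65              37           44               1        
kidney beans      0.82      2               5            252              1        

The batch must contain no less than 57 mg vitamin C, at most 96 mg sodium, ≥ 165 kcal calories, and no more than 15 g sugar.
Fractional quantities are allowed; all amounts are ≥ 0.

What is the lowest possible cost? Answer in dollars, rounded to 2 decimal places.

Let x1 = servings of whole milk, x2 = servings of chicken breast, x3 = servings of yogurt, x4 = servings of spinach, x5 = servings of kale, x6 = servings of kidney beans.
Minimise 0.51x1 + 2.25x2 + 1.56x3 + 1.34x4 + 1.09x5 + 0.82x6 with:
  1x3 + 17x4 + 65x5 + 2x6 ≥ 57   (vitamin C)
  96x1 + 58x2 + 115x3 + 114x4 + 37x5 + 5x6 ≤ 96   (sodium)
  138x1 + 132x2 + 141x3 + 37x4 + 44x5 + 252x6 ≥ 165   (calories)
  11x1 + 11x3 + 1x4 + 1x5 + 1x6 ≤ 15   (sugar)
  x1, x2, x3, x4, x5, x6 ≥ 0.
The cheapest feasible vertex uses only kale, kidney beans; whole milk, chicken breast, yogurt, spinach are not used. There the vitamin C and calories constraints are tight.
So kale = 0.8614 servings, kidney beans = 0.5044 servings.
Objective = 1.09·0.8614 + 0.82·0.5044 = 1.3525.

$1.35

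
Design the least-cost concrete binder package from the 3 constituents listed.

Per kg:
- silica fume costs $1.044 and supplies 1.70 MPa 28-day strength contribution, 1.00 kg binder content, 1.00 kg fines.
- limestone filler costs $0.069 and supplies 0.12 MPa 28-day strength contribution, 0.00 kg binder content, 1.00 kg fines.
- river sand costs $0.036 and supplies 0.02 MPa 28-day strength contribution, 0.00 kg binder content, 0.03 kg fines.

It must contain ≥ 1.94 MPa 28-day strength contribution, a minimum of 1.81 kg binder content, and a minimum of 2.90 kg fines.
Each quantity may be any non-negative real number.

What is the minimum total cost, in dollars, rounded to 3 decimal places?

$1.965

Let x1 = kg of silica fume, x2 = kg of limestone filler, x3 = kg of river sand.
Minimise 1.044x1 + 0.069x2 + 0.036x3 subject to:
  1.7x1 + 0.12x2 + 0.02x3 ≥ 1.94   (28-day strength contribution)
  1x1 ≥ 1.81   (binder content)
  1x1 + 1x2 + 0.03x3 ≥ 2.9   (fines)
  x1, x2, x3 ≥ 0.
The cheapest feasible vertex uses only silica fume, limestone filler; river sand is not used. There the binder content and fines constraints are tight.
Solving gives x1 = 1.81, x2 = 1.09.
Objective = 1.044·1.81 + 0.069·1.09 = 1.96485.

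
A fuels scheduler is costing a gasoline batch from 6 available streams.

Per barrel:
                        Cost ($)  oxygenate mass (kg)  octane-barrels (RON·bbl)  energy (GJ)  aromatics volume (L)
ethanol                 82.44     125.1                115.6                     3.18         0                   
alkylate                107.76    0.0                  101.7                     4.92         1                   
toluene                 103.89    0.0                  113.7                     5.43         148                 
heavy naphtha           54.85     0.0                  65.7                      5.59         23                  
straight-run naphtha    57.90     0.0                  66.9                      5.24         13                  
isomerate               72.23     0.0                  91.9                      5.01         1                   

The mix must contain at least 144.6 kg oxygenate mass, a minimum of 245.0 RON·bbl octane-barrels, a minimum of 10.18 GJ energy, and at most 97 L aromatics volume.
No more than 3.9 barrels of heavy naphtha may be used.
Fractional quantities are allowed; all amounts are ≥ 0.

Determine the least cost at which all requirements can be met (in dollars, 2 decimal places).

Let x1 = barrels of ethanol, x2 = barrels of alkylate, x3 = barrels of toluene, x4 = barrels of heavy naphtha, x5 = barrels of straight-run naphtha, x6 = barrels of isomerate.
Minimise 82.44x1 + 107.76x2 + 103.89x3 + 54.85x4 + 57.9x5 + 72.23x6 s.t.:
  125.1x1 ≥ 144.6   (oxygenate mass)
  115.6x1 + 101.7x2 + 113.7x3 + 65.7x4 + 66.9x5 + 91.9x6 ≥ 245   (octane-barrels)
  3.18x1 + 4.92x2 + 5.43x3 + 5.59x4 + 5.24x5 + 5.01x6 ≥ 10.18   (energy)
  1x2 + 148x3 + 23x4 + 13x5 + 1x6 ≤ 97   (aromatics volume)
  x4 ≤ 3.9
  x1, x2, x3, x4, x5, x6 ≥ 0.
At the optimum only ethanol, heavy naphtha are positive (alkylate, toluene, straight-run naphtha, isomerate = 0). There the octane-barrels and energy constraints are tight.
Optimal quantities: ethanol = 1.60247 barrels, heavy naphtha = 0.909508 barrels.
Cost = 82.44·1.60247 + 54.85·0.909508 = 181.9941.

$181.99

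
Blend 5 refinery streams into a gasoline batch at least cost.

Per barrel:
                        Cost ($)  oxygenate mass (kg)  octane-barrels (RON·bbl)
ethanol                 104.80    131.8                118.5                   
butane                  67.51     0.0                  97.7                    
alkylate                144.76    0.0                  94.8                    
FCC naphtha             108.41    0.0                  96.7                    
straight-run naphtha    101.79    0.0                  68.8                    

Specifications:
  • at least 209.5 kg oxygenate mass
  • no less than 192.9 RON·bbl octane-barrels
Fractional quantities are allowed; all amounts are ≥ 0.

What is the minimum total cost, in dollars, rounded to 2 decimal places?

Let x1 = barrels of ethanol, x2 = barrels of butane, x3 = barrels of alkylate, x4 = barrels of FCC naphtha, x5 = barrels of straight-run naphtha.
Minimize 104.8x1 + 67.51x2 + 144.76x3 + 108.41x4 + 101.79x5 s.t.:
  131.8x1 ≥ 209.5   (oxygenate mass)
  118.5x1 + 97.7x2 + 94.8x3 + 96.7x4 + 68.8x5 ≥ 192.9   (octane-barrels)
  x1, x2, x3, x4, x5 ≥ 0.
The minimum-cost mix takes nothing from alkylate, FCC naphtha, straight-run naphtha — only ethanol, butane. The oxygenate mass and octane-barrels requirements are met with equality.
Solving gives x1 = 1.5895, x2 = 0.046476.
Objective = 104.8·1.5895 + 67.51·0.046476 = 169.7172.

$169.72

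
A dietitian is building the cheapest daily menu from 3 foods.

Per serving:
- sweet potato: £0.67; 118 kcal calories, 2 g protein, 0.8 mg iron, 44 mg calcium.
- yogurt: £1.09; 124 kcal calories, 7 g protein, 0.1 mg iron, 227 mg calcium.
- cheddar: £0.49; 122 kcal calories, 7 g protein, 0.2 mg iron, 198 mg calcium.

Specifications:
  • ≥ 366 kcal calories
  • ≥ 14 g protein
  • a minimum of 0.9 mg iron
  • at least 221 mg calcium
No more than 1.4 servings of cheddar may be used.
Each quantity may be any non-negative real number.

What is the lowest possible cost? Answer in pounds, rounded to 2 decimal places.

£1.86

Treat it as an LP. Let x1 = servings of sweet potato, x2 = servings of yogurt, x3 = servings of cheddar.
Minimise 0.67x1 + 1.09x2 + 0.49x3 subject to:
  118x1 + 124x2 + 122x3 ≥ 366   (calories)
  2x1 + 7x2 + 7x3 ≥ 14   (protein)
  0.8x1 + 0.1x2 + 0.2x3 ≥ 0.9   (iron)
  44x1 + 227x2 + 198x3 ≥ 221   (calcium)
  x3 ≤ 1.4
  x1, x2, x3 ≥ 0.
All 3 inputs are positive at the optimum. The calories, protein, the cheddar cap requirements are met with equality.
So sweet potato = 1.463 servings, yogurt = 0.182 servings, cheddar = 1.4 servings.
Objective = 0.67·1.463 + 1.09·0.182 + 0.49·1.4 = 1.8646.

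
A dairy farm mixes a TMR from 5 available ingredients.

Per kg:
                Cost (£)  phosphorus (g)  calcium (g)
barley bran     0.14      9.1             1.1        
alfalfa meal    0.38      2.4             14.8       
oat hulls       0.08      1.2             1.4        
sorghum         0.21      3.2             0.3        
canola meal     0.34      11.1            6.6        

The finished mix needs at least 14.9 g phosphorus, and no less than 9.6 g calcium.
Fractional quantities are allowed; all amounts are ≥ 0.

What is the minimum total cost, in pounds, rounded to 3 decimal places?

Treat it as an LP. Let x1 = kg of barley bran, x2 = kg of alfalfa meal, x3 = kg of oat hulls, x4 = kg of sorghum, x5 = kg of canola meal.
Minimize 0.14x1 + 0.38x2 + 0.08x3 + 0.21x4 + 0.34x5 with:
  9.1x1 + 2.4x2 + 1.2x3 + 3.2x4 + 11.1x5 ≥ 14.9   (phosphorus)
  1.1x1 + 14.8x2 + 1.4x3 + 0.3x4 + 6.6x5 ≥ 9.6   (calcium)
  x1, x2, x3, x4, x5 ≥ 0.
The cheapest feasible vertex uses only barley bran, alfalfa meal; oat hulls, sorghum, canola meal are not used. Binding constraints: phosphorus and calcium.
Solving gives x1 = 1.496, x2 = 0.5375.
Objective = 0.14·1.496 + 0.38·0.5375 = 0.41369.

£0.414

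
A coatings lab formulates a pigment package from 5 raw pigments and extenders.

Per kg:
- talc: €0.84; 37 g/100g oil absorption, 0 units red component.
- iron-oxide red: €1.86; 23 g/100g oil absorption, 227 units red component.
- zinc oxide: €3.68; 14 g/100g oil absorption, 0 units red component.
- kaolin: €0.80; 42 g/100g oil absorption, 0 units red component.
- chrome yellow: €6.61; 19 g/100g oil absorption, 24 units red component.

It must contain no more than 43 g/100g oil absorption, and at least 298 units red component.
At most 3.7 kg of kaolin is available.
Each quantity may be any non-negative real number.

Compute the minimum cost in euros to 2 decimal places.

€2.44

Let x1 = kg of talc, x2 = kg of iron-oxide red, x3 = kg of zinc oxide, x4 = kg of kaolin, x5 = kg of chrome yellow.
Minimise 0.84x1 + 1.86x2 + 3.68x3 + 0.8x4 + 6.61x5 subject to:
  37x1 + 23x2 + 14x3 + 42x4 + 19x5 ≤ 43   (oil absorption)
  227x2 + 24x5 ≥ 298   (red component)
  x4 ≤ 3.7
  x1, x2, x3, x4, x5 ≥ 0.
The minimum-cost mix takes nothing from talc, zinc oxide, kaolin, chrome yellow — only iron-oxide red. There the red component constraint is tight.
That vertex is x2 = 1.313.
Total cost: 1.86·1.313 = 2.4422.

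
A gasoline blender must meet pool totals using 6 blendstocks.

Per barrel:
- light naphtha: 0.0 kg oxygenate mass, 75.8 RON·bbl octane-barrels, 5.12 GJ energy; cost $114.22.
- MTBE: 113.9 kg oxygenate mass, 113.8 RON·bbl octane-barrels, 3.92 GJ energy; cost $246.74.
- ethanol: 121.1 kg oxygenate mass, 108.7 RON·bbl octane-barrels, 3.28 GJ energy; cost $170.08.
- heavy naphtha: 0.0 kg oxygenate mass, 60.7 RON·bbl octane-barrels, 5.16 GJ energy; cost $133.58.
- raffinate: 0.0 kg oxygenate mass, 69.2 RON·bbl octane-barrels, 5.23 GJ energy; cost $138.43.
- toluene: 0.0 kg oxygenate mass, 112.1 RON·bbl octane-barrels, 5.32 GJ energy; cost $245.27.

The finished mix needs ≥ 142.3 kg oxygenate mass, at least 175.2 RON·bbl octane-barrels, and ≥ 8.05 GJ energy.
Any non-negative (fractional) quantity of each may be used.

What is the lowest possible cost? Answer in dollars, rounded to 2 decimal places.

Let x1 = barrels of light naphtha, x2 = barrels of MTBE, x3 = barrels of ethanol, x4 = barrels of heavy naphtha, x5 = barrels of raffinate, x6 = barrels of toluene.
Minimise 114.22x1 + 246.74x2 + 170.08x3 + 133.58x4 + 138.43x5 + 245.27x6 subject to:
  113.9x2 + 121.1x3 ≥ 142.3   (oxygenate mass)
  75.8x1 + 113.8x2 + 108.7x3 + 60.7x4 + 69.2x5 + 112.1x6 ≥ 175.2   (octane-barrels)
  5.12x1 + 3.92x2 + 3.28x3 + 5.16x4 + 5.23x5 + 5.32x6 ≥ 8.05   (energy)
  x1, x2, x3, x4, x5, x6 ≥ 0.
At the optimum only light naphtha, ethanol are positive (MTBE, heavy naphtha, raffinate, toluene = 0). There the oxygenate mass and energy constraints are tight.
So light naphtha = 0.81949 barrels, ethanol = 1.1751 barrels.
Hence cost = 114.22·0.81949 + 170.08·1.1751 = $293.4632.

$293.46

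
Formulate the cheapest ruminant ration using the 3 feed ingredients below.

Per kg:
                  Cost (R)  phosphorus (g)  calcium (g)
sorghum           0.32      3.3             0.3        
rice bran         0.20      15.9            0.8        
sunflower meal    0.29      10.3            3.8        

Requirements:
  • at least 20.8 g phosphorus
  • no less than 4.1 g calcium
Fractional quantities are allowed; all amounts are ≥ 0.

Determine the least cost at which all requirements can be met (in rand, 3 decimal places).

R0.411

This is a linear program. Let x1 = kg of sorghum, x2 = kg of rice bran, x3 = kg of sunflower meal.
min 0.32x1 + 0.2x2 + 0.29x3 with:
  3.3x1 + 15.9x2 + 10.3x3 ≥ 20.8   (phosphorus)
  0.3x1 + 0.8x2 + 3.8x3 ≥ 4.1   (calcium)
  x1, x2, x3 ≥ 0.
At the optimum only rice bran, sunflower meal are positive (sorghum = 0). The phosphorus and calcium requirements are met with equality.
Solving gives x2 = 0.7054, x3 = 0.9304.
Cost = 0.2·0.7054 + 0.29·0.9304 = 0.41090.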